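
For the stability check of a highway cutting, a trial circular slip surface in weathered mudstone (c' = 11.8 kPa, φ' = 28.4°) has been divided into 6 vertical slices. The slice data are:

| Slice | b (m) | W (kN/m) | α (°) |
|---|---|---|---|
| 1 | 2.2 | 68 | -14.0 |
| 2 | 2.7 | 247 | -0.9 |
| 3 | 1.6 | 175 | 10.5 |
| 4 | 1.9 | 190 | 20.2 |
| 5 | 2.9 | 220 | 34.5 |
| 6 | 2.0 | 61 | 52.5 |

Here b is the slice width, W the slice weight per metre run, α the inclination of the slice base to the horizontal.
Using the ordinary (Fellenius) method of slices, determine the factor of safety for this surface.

FS = 2.63

Ordinary method of slices: FS = Σ[c'·Δl_i + (W_i cosα_i)·tanφ'] / Σ W_i sinα_i, with Δl_i = b_i / cosα_i.
Slice 1: Δl = 2.2/cos(-14.0°) = 2.267 m; N'_1 = 68·cos(-14.0°) = 66.0; c'Δl = 26.75; W sinα = -16.5
Slice 2: Δl = 2.7/cos(-0.9°) = 2.700 m; N'_2 = 247·cos(-0.9°) = 247.0; c'Δl = 31.86; W sinα = -3.9
Slice 3: Δl = 1.6/cos10.5° = 1.627 m; N'_3 = 175·cos10.5° = 172.1; c'Δl = 19.20; W sinα = 31.9
Slice 4: Δl = 1.9/cos20.2° = 2.025 m; N'_4 = 190·cos20.2° = 178.3; c'Δl = 23.89; W sinα = 65.6
Slice 5: Δl = 2.9/cos34.5° = 3.519 m; N'_5 = 220·cos34.5° = 181.3; c'Δl = 41.52; W sinα = 124.6
Slice 6: Δl = 2.0/cos52.5° = 3.285 m; N'_6 = 61·cos52.5° = 37.1; c'Δl = 38.77; W sinα = 48.4
Σc'Δl = 182.0 kN/m; ΣN' = 881.8 kN/m; ΣW sinα = 250.2 kN/m
Resisting = 182.0 + 881.8·tan28.4° = 182.0 + 476.8 = 658.8 kN/m
FS = 658.8 / 250.2 = 2.633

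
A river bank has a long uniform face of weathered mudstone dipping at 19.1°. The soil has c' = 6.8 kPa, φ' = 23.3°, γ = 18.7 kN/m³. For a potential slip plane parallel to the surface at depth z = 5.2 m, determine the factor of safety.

For an infinite slope with a slip plane parallel to the surface (no pore pressure): FS = [c' + γz cos²β tanφ'] / [γz sinβ cosβ].
γz = 18.7·5.2 = 97.24 kN/m²
Numerator = 6.8 + 97.24·cos²19.1°·tan23.3° = 6.8 + 97.24·0.8929·0.4307 = 44.194 kPa
Denominator = 97.24·sin19.1°·cos19.1° = 97.24·0.3272·0.9449 = 30.067 kPa
FS = 44.194 / 30.067 = 1.470

FS = 1.47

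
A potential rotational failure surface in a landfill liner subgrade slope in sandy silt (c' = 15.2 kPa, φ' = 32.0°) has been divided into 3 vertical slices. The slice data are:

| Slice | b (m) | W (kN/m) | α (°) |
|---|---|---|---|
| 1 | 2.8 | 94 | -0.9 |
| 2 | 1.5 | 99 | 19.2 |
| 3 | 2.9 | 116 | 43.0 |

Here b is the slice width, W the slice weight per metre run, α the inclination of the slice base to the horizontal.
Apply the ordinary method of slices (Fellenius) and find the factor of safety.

Ordinary method of slices: FS = Σ[c'·Δl_i + (W_i cosα_i)·tanφ'] / Σ W_i sinα_i, with Δl_i = b_i / cosα_i.
Slice 1: Δl = 2.8/cos(-0.9°) = 2.800 m; N'_1 = 94·cos(-0.9°) = 94.0; c'Δl = 42.57; W sinα = -1.5
Slice 2: Δl = 1.5/cos19.2° = 1.588 m; N'_2 = 99·cos19.2° = 93.5; c'Δl = 24.14; W sinα = 32.6
Slice 3: Δl = 2.9/cos43.0° = 3.965 m; N'_3 = 116·cos43.0° = 84.8; c'Δl = 60.27; W sinα = 79.1
Σc'Δl = 127.0 kN/m; ΣN' = 272.3 kN/m; ΣW sinα = 110.2 kN/m
Resisting = 127.0 + 272.3·tan32.0° = 127.0 + 170.2 = 297.1 kN/m
FS = 297.1 / 110.2 = 2.697

FS = 2.70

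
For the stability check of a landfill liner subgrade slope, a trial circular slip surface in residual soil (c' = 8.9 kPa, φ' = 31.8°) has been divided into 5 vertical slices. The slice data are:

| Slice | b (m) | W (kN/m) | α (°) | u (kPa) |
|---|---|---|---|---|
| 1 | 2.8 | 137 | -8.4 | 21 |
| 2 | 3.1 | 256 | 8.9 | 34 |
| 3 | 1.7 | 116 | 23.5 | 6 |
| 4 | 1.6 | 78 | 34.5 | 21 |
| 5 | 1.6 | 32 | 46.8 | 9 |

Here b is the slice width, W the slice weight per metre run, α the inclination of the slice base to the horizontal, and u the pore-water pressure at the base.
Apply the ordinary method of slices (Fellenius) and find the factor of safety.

Ordinary method of slices: FS = Σ[c'·Δl_i + (W_i cosα_i − u_i·Δl_i)·tanφ'] / Σ W_i sinα_i, with Δl_i = b_i / cosα_i.
Slice 1: Δl = 2.8/cos(-8.4°) = 2.830 m; N'_1 = 137·cos(-8.4°) − 21·2.830 = 76.1; c'Δl = 25.19; W sinα = -20.0
Slice 2: Δl = 3.1/cos8.9° = 3.138 m; N'_2 = 256·cos8.9° − 34·3.138 = 146.2; c'Δl = 27.93; W sinα = 39.6
Slice 3: Δl = 1.7/cos23.5° = 1.854 m; N'_3 = 116·cos23.5° − 6·1.854 = 95.3; c'Δl = 16.50; W sinα = 46.3
Slice 4: Δl = 1.6/cos34.5° = 1.941 m; N'_4 = 78·cos34.5° − 21·1.941 = 23.5; c'Δl = 17.28; W sinα = 44.2
Slice 5: Δl = 1.6/cos46.8° = 2.337 m; N'_5 = 32·cos46.8° − 9·2.337 = 0.9; c'Δl = 20.80; W sinα = 23.3
Σc'Δl = 107.7 kN/m; ΣN' = 342.0 kN/m; ΣW sinα = 133.4 kN/m
Resisting = 107.7 + 342.0·tan31.8° = 107.7 + 212.0 = 319.7 kN/m
FS = 319.7 / 133.4 = 2.398

FS = 2.40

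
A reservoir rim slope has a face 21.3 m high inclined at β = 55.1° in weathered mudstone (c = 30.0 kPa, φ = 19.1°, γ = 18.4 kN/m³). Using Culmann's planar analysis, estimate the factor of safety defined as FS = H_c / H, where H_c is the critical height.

H_c = (4c/γ) · sinβ cosφ / [1 − cos(β − φ)]
    = (4·30.0/18.4) · sin55.1°·cos19.1° / [1 − cos36.0°]
    = 6.522 · 0.7750 / 0.1910 = 26.46 m
FS = H_c / H = 26.46 / 21.3 = 1.242

FS = 1.24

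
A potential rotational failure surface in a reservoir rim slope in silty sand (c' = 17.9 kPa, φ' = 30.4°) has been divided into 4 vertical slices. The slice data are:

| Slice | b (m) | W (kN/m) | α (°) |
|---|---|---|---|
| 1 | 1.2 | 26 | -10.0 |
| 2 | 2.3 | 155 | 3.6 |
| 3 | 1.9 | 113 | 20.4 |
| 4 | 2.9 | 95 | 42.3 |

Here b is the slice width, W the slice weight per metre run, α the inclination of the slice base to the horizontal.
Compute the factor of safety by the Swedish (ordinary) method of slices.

FS = 3.49

Ordinary method of slices: FS = Σ[c'·Δl_i + (W_i cosα_i)·tanφ'] / Σ W_i sinα_i, with Δl_i = b_i / cosα_i.
Slice 1: Δl = 1.2/cos(-10.0°) = 1.219 m; N'_1 = 26·cos(-10.0°) = 25.6; c'Δl = 21.81; W sinα = -4.5
Slice 2: Δl = 2.3/cos3.6° = 2.305 m; N'_2 = 155·cos3.6° = 154.7; c'Δl = 41.25; W sinα = 9.7
Slice 3: Δl = 1.9/cos20.4° = 2.027 m; N'_3 = 113·cos20.4° = 105.9; c'Δl = 36.29; W sinα = 39.4
Slice 4: Δl = 2.9/cos42.3° = 3.921 m; N'_4 = 95·cos42.3° = 70.3; c'Δl = 70.18; W sinα = 63.9
Σc'Δl = 169.5 kN/m; ΣN' = 356.5 kN/m; ΣW sinα = 108.5 kN/m
Resisting = 169.5 + 356.5·tan30.4° = 169.5 + 209.1 = 378.7 kN/m
FS = 378.7 / 108.5 = 3.489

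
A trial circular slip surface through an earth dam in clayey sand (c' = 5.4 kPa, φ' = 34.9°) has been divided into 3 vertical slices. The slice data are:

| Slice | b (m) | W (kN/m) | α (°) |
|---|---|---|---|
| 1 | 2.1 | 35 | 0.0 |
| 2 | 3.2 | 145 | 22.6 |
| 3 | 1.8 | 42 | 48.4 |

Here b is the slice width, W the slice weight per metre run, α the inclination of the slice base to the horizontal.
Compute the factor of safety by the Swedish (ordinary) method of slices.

FS = 2.09

Ordinary method of slices: FS = Σ[c'·Δl_i + (W_i cosα_i)·tanφ'] / Σ W_i sinα_i, with Δl_i = b_i / cosα_i.
Slice 1: Δl = 2.1/cos0.0° = 2.100 m; N'_1 = 35·cos0.0° = 35.0; c'Δl = 11.34; W sinα = 0.0
Slice 2: Δl = 3.2/cos22.6° = 3.466 m; N'_2 = 145·cos22.6° = 133.9; c'Δl = 18.72; W sinα = 55.7
Slice 3: Δl = 1.8/cos48.4° = 2.711 m; N'_3 = 42·cos48.4° = 27.9; c'Δl = 14.64; W sinα = 31.4
Σc'Δl = 44.7 kN/m; ΣN' = 196.8 kN/m; ΣW sinα = 87.1 kN/m
Resisting = 44.7 + 196.8·tan34.9° = 44.7 + 137.3 = 182.0 kN/m
FS = 182.0 / 87.1 = 2.088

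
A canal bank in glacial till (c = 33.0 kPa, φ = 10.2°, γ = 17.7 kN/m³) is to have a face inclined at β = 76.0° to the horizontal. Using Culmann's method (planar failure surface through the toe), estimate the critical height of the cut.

H_c = 12.07 m

Culmann's analysis gives the critical failure plane at α_cr = (β + φ)/2 = (76.0 + 10.2)/2 = 43.1°, and the critical height
H_c = (4c/γ) · sinβ cosφ / [1 − cos(β − φ)]
    = (4·33.0/17.7) · sin76.0°·cos10.2° / [1 − cos(65.8°)]
    = 7.458 · 0.9703·0.9842 / [1 − 0.4099]
    = 7.458 · 0.9550 / 0.5901
    = 12.07 m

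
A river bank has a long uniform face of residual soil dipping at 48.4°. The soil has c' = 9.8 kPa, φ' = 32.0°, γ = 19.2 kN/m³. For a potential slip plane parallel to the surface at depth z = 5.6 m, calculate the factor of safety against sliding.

For an infinite slope with a slip plane parallel to the surface (no pore pressure): FS = [c' + γz cos²β tanφ'] / [γz sinβ cosβ].
γz = 19.2·5.6 = 107.52 kN/m²
Numerator = 9.8 + 107.52·cos²48.4°·tan32.0° = 9.8 + 107.52·0.4408·0.6249 = 39.415 kPa
Denominator = 107.52·sin48.4°·cos48.4° = 107.52·0.7478·0.6639 = 53.382 kPa
FS = 39.415 / 53.382 = 0.738

FS = 0.74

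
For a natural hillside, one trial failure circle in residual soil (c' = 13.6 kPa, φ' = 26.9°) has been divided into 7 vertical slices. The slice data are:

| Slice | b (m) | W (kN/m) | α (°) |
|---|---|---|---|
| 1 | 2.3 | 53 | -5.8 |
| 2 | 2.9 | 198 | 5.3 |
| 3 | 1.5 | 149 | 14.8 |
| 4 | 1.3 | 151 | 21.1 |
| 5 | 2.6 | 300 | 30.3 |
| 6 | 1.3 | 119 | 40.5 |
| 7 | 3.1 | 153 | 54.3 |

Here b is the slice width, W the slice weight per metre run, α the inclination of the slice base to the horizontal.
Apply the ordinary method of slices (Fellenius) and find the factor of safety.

Ordinary method of slices: FS = Σ[c'·Δl_i + (W_i cosα_i)·tanφ'] / Σ W_i sinα_i, with Δl_i = b_i / cosα_i.
Slice 1: Δl = 2.3/cos(-5.8°) = 2.312 m; N'_1 = 53·cos(-5.8°) = 52.7; c'Δl = 31.44; W sinα = -5.4
Slice 2: Δl = 2.9/cos5.3° = 2.912 m; N'_2 = 198·cos5.3° = 197.2; c'Δl = 39.61; W sinα = 18.3
Slice 3: Δl = 1.5/cos14.8° = 1.551 m; N'_3 = 149·cos14.8° = 144.1; c'Δl = 21.10; W sinα = 38.1
Slice 4: Δl = 1.3/cos21.1° = 1.393 m; N'_4 = 151·cos21.1° = 140.9; c'Δl = 18.95; W sinα = 54.4
Slice 5: Δl = 2.6/cos30.3° = 3.011 m; N'_5 = 300·cos30.3° = 259.0; c'Δl = 40.95; W sinα = 151.4
Slice 6: Δl = 1.3/cos40.5° = 1.710 m; N'_6 = 119·cos40.5° = 90.5; c'Δl = 23.25; W sinα = 77.3
Slice 7: Δl = 3.1/cos54.3° = 5.312 m; N'_7 = 153·cos54.3° = 89.3; c'Δl = 72.25; W sinα = 124.2
Σc'Δl = 247.6 kN/m; ΣN' = 973.6 kN/m; ΣW sinα = 458.2 kN/m
Resisting = 247.6 + 973.6·tan26.9° = 247.6 + 493.9 = 741.5 kN/m
FS = 741.5 / 458.2 = 1.618

FS = 1.62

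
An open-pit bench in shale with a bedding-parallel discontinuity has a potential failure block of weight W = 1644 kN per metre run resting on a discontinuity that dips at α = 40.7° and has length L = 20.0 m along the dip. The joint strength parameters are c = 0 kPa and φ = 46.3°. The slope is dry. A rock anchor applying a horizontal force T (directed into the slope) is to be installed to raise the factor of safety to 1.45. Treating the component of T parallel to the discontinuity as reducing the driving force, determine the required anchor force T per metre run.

Resolving forces along and normal to the sliding plane, with the horizontal anchor force T adding T·sinα to the effective normal force and T·cosα acting up the plane against the driving force:
FS = [cL + (W cosα + T sinα) tanφ] / [W sinα − T cosα]
Without the anchor: N' = 1246.4 kN/m, driving T_d = 1072.0 kN/m, resisting R = 0·20.0 + 1246.4·tan46.3° = 1304.3 kN/m, FS = 1.22.
Setting FS = 1.45 and solving for T:
1.45·(1072.0 − T cos40.7°) = 1304.3 + T sin40.7°·tan46.3°
T·(sin40.7°·tan46.3° + 1.45·cos40.7°) = 1.45·1072.0 − 1304.3
T·(0.6521·1.0464 + 1.45·0.7581) = 1554.5 − 1304.3 = 250.2
T·1.7817 = 250.2
T = 140.4 kN/m

T = 140 kN/m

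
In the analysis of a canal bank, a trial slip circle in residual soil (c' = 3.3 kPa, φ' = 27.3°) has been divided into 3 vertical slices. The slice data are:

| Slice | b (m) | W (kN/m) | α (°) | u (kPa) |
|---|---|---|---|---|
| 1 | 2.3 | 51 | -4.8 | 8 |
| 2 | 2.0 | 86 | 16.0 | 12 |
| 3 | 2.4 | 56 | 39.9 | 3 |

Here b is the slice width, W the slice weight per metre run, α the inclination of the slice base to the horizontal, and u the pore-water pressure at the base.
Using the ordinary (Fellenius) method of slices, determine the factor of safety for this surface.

Ordinary method of slices: FS = Σ[c'·Δl_i + (W_i cosα_i − u_i·Δl_i)·tanφ'] / Σ W_i sinα_i, with Δl_i = b_i / cosα_i.
Slice 1: Δl = 2.3/cos(-4.8°) = 2.308 m; N'_1 = 51·cos(-4.8°) − 8·2.308 = 32.4; c'Δl = 7.62; W sinα = -4.3
Slice 2: Δl = 2.0/cos16.0° = 2.081 m; N'_2 = 86·cos16.0° − 12·2.081 = 57.7; c'Δl = 6.87; W sinα = 23.7
Slice 3: Δl = 2.4/cos39.9° = 3.128 m; N'_3 = 56·cos39.9° − 3·3.128 = 33.6; c'Δl = 10.32; W sinα = 35.9
Σc'Δl = 24.8 kN/m; ΣN' = 123.6 kN/m; ΣW sinα = 55.4 kN/m
Resisting = 24.8 + 123.6·tan27.3° = 24.8 + 63.8 = 88.6 kN/m
FS = 88.6 / 55.4 = 1.601

FS = 1.60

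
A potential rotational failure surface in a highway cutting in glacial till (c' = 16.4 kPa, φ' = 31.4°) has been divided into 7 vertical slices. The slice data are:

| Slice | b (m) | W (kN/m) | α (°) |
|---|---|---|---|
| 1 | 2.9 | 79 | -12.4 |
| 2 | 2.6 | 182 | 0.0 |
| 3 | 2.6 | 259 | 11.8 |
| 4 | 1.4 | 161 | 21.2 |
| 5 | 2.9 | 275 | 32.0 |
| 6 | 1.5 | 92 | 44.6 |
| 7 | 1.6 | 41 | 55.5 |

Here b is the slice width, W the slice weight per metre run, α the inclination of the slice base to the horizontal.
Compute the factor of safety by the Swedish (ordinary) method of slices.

Ordinary method of slices: FS = Σ[c'·Δl_i + (W_i cosα_i)·tanφ'] / Σ W_i sinα_i, with Δl_i = b_i / cosα_i.
Slice 1: Δl = 2.9/cos(-12.4°) = 2.969 m; N'_1 = 79·cos(-12.4°) = 77.2; c'Δl = 48.70; W sinα = -17.0
Slice 2: Δl = 2.6/cos0.0° = 2.600 m; N'_2 = 182·cos0.0° = 182.0; c'Δl = 42.64; W sinα = 0.0
Slice 3: Δl = 2.6/cos11.8° = 2.656 m; N'_3 = 259·cos11.8° = 253.5; c'Δl = 43.56; W sinα = 53.0
Slice 4: Δl = 1.4/cos21.2° = 1.502 m; N'_4 = 161·cos21.2° = 150.1; c'Δl = 24.63; W sinα = 58.2
Slice 5: Δl = 2.9/cos32.0° = 3.420 m; N'_5 = 275·cos32.0° = 233.2; c'Δl = 56.08; W sinα = 145.7
Slice 6: Δl = 1.5/cos44.6° = 2.107 m; N'_6 = 92·cos44.6° = 65.5; c'Δl = 34.55; W sinα = 64.6
Slice 7: Δl = 1.6/cos55.5° = 2.825 m; N'_7 = 41·cos55.5° = 23.2; c'Δl = 46.33; W sinα = 33.8
Σc'Δl = 296.5 kN/m; ΣN' = 984.7 kN/m; ΣW sinα = 338.3 kN/m
Resisting = 296.5 + 984.7·tan31.4° = 296.5 + 601.1 = 897.6 kN/m
FS = 897.6 / 338.3 = 2.653

FS = 2.65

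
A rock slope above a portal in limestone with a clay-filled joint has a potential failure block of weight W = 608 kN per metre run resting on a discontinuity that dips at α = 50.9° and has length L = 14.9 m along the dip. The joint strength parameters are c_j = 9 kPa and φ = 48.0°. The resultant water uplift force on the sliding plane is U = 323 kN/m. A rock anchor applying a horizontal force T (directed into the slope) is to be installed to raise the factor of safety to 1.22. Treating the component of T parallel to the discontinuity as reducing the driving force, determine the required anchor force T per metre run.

Resolving forces along and normal to the sliding plane, with the horizontal anchor force T adding T·sinα to the effective normal force and T·cosα acting up the plane against the driving force:
FS = [c_jL + (W cosα − U + T sinα) tanφ] / [W sinα − T cosα]
Without the anchor: N' = 60.5 kN/m, driving T_d = 471.8 kN/m, resisting R = 9·14.9 + 60.5·tan48.0° = 201.2 kN/m, FS = 0.43.
Setting FS = 1.22 and solving for T:
1.22·(471.8 − T cos50.9°) = 201.2 + T sin50.9°·tan48.0°
T·(sin50.9°·tan48.0° + 1.22·cos50.9°) = 1.22·471.8 − 201.2
T·(0.7760·1.1106 + 1.22·0.6307) = 575.6 − 201.2 = 374.4
T·1.6313 = 374.4
T = 229.5 kN/m

T = 230 kN/m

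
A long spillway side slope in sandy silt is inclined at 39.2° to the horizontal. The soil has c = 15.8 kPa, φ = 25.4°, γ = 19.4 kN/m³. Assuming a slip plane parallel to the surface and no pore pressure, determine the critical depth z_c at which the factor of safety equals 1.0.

z_c = 3.98 m

Setting FS = 1.00 in FS = [c + γz cos²β tanφ] / [γz sinβ cosβ] and solving for z:
z = c / [γ cosβ (FS·sinβ − cosβ·tanφ)]
  = 15.8 / [19.4·cos39.2°·(1.00·sin39.2° − cos39.2°·tan25.4°)]
  = 15.8 / [19.4·0.7749·(1.00·0.6320 − 0.7749·0.4748)]
  = 15.8 / 3.9698 = 3.980 m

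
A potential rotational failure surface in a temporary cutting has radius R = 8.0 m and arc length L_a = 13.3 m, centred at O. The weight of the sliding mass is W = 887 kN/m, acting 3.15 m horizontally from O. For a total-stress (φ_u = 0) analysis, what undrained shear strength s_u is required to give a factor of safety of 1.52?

s_u = 39.9 kPa

FS = s_u·L_a·R / (W·d), so s_u = FS·W·d / (L_a·R).
s_u = 1.52·887·3.15 / (13.30·8.0) = 4247.0 / 106.40 = 39.91 kPa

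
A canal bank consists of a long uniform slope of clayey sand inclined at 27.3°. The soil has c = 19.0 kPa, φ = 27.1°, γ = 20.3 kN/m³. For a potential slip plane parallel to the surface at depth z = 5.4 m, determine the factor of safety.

FS = 1.42

For an infinite slope with a slip plane parallel to the surface (no pore pressure): FS = [c + γz cos²β tanφ] / [γz sinβ cosβ].
γz = 20.3·5.4 = 109.62 kN/m²
Numerator = 19.0 + 109.62·cos²27.3°·tan27.1° = 19.0 + 109.62·0.7896·0.5117 = 63.295 kPa
Denominator = 109.62·sin27.3°·cos27.3° = 109.62·0.4586·0.8886 = 44.677 kPa
FS = 63.295 / 44.677 = 1.417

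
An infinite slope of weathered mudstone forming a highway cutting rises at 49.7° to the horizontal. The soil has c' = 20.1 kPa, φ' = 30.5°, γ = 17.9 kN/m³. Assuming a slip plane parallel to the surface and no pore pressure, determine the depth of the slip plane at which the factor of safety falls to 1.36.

z = 2.65 m

Setting FS = 1.36 in FS = [c' + γz cos²β tanφ'] / [γz sinβ cosβ] and solving for z:
z = c' / [γ cosβ (FS·sinβ − cosβ·tanφ')]
  = 20.1 / [17.9·cos49.7°·(1.36·sin49.7° − cos49.7°·tan30.5°)]
  = 20.1 / [17.9·0.6468·(1.36·0.7627 − 0.6468·0.5890)]
  = 20.1 / 7.5977 = 2.646 m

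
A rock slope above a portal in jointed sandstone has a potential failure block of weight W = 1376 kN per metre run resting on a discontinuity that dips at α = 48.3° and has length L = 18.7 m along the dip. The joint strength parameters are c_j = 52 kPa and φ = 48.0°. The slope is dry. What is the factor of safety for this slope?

FS = 1.94

Resolving the block weight along and normal to the plane and applying the Mohr–Coulomb strength on the joint:
N' = W cosα = 1376·cos48.3° = 915.4 kN/m
Driving force T = W sinα = 1376·sin48.3° = 1027.4 kN/m
Resisting force R = c_j·L + N'·tanφ = 52·18.7 + 915.4·tan48.0° = 972.4 + 1016.6 = 1989.0 kN/m
FS = R / T = 1989.0 / 1027.4 = 1.936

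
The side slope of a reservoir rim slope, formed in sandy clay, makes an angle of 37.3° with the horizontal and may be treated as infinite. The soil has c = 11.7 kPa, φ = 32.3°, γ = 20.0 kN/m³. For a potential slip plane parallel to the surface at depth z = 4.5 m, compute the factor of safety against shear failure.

FS = 1.10

For an infinite slope with a slip plane parallel to the surface (no pore pressure): FS = [c + γz cos²β tanφ] / [γz sinβ cosβ].
γz = 20.0·4.5 = 90.00 kN/m²
Numerator = 11.7 + 90.00·cos²37.3°·tan32.3° = 11.7 + 90.00·0.6328·0.6322 = 47.702 kPa
Denominator = 90.00·sin37.3°·cos37.3° = 90.00·0.6060·0.7955 = 43.384 kPa
FS = 47.702 / 43.384 = 1.100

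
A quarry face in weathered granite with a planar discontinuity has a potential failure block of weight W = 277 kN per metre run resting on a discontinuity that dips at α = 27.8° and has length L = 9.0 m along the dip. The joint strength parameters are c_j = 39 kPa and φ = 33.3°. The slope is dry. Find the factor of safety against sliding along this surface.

FS = 3.96

Resolving the block weight along and normal to the plane and applying the Mohr–Coulomb strength on the joint:
N' = W cosα = 277·cos27.8° = 245.0 kN/m
Driving force T = W sinα = 277·sin27.8° = 129.2 kN/m
Resisting force R = c_j·L + N'·tanφ = 39·9.0 + 245.0·tan33.3° = 351.0 + 161.0 = 512.0 kN/m
FS = R / T = 512.0 / 129.2 = 3.963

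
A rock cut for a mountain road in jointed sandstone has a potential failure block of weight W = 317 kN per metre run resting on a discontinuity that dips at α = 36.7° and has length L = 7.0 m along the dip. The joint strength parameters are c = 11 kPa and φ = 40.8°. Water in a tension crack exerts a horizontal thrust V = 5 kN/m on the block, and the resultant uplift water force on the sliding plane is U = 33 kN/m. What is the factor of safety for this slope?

Resolving the block weight along and normal to the plane and applying the Mohr–Coulomb strength on the joint:
N' = W cosα − U − V sinα = 317·cos36.7° − 33 − 5·sin36.7° = 218.2 kN/m
Driving force T = W sinα + V cosα = 317·sin36.7° + 5·cos36.7° = 193.5 kN/m
Resisting force R = c·L + N'·tanφ = 11·7.0 + 218.2·tan40.8° = 77.0 + 188.3 = 265.3 kN/m
FS = R / T = 265.3 / 193.5 = 1.371

FS = 1.37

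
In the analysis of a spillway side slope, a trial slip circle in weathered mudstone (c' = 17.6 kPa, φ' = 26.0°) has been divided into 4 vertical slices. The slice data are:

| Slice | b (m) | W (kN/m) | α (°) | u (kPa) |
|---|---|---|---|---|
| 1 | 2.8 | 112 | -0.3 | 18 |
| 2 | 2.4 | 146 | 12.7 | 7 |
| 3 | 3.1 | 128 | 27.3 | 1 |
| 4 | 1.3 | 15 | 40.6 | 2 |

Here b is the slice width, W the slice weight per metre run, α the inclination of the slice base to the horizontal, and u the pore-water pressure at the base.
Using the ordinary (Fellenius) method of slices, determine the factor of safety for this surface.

FS = 3.33

Ordinary method of slices: FS = Σ[c'·Δl_i + (W_i cosα_i − u_i·Δl_i)·tanφ'] / Σ W_i sinα_i, with Δl_i = b_i / cosα_i.
Slice 1: Δl = 2.8/cos(-0.3°) = 2.800 m; N'_1 = 112·cos(-0.3°) − 18·2.800 = 61.6; c'Δl = 49.28; W sinα = -0.6
Slice 2: Δl = 2.4/cos12.7° = 2.460 m; N'_2 = 146·cos12.7° − 7·2.460 = 125.2; c'Δl = 43.30; W sinα = 32.1
Slice 3: Δl = 3.1/cos27.3° = 3.489 m; N'_3 = 128·cos27.3° − 1·3.489 = 110.3; c'Δl = 61.40; W sinα = 58.7
Slice 4: Δl = 1.3/cos40.6° = 1.712 m; N'_4 = 15·cos40.6° − 2·1.712 = 8.0; c'Δl = 30.13; W sinα = 9.8
Σc'Δl = 184.1 kN/m; ΣN' = 305.0 kN/m; ΣW sinα = 100.0 kN/m
Resisting = 184.1 + 305.0·tan26.0° = 184.1 + 148.8 = 332.9 kN/m
FS = 332.9 / 100.0 = 3.329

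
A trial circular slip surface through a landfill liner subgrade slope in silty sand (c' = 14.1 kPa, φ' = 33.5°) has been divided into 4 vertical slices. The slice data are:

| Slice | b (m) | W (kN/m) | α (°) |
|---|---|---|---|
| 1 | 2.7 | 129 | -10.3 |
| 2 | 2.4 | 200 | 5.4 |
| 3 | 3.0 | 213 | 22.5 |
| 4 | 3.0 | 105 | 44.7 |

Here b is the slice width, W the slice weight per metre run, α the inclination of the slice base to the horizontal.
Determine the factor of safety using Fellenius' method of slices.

FS = 3.79

Ordinary method of slices: FS = Σ[c'·Δl_i + (W_i cosα_i)·tanφ'] / Σ W_i sinα_i, with Δl_i = b_i / cosα_i.
Slice 1: Δl = 2.7/cos(-10.3°) = 2.744 m; N'_1 = 129·cos(-10.3°) = 126.9; c'Δl = 38.69; W sinα = -23.1
Slice 2: Δl = 2.4/cos5.4° = 2.411 m; N'_2 = 200·cos5.4° = 199.1; c'Δl = 33.99; W sinα = 18.8
Slice 3: Δl = 3.0/cos22.5° = 3.247 m; N'_3 = 213·cos22.5° = 196.8; c'Δl = 45.79; W sinα = 81.5
Slice 4: Δl = 3.0/cos44.7° = 4.221 m; N'_4 = 105·cos44.7° = 74.6; c'Δl = 59.51; W sinα = 73.9
Σc'Δl = 178.0 kN/m; ΣN' = 597.5 kN/m; ΣW sinα = 151.1 kN/m
Resisting = 178.0 + 597.5·tan33.5° = 178.0 + 395.4 = 573.4 kN/m
FS = 573.4 / 151.1 = 3.794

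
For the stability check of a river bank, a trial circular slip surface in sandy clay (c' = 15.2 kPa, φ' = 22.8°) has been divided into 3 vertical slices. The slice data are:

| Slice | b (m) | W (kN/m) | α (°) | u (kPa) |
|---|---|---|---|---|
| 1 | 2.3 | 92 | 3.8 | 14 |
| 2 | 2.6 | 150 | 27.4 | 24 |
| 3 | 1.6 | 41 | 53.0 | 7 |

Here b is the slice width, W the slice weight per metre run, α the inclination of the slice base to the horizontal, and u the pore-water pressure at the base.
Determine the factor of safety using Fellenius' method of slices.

Ordinary method of slices: FS = Σ[c'·Δl_i + (W_i cosα_i − u_i·Δl_i)·tanφ'] / Σ W_i sinα_i, with Δl_i = b_i / cosα_i.
Slice 1: Δl = 2.3/cos3.8° = 2.305 m; N'_1 = 92·cos3.8° − 14·2.305 = 59.5; c'Δl = 35.04; W sinα = 6.1
Slice 2: Δl = 2.6/cos27.4° = 2.929 m; N'_2 = 150·cos27.4° − 24·2.929 = 62.9; c'Δl = 44.51; W sinα = 69.0
Slice 3: Δl = 1.6/cos53.0° = 2.659 m; N'_3 = 41·cos53.0° − 7·2.659 = 6.1; c'Δl = 40.41; W sinα = 32.7
Σc'Δl = 120.0 kN/m; ΣN' = 128.5 kN/m; ΣW sinα = 107.9 kN/m
Resisting = 120.0 + 128.5·tan22.8° = 120.0 + 54.0 = 174.0 kN/m
FS = 174.0 / 107.9 = 1.613

FS = 1.61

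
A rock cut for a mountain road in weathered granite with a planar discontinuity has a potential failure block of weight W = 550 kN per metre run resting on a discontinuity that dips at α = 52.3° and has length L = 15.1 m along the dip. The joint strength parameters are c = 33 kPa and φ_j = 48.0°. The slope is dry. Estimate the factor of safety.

FS = 2.00

Resolving the block weight along and normal to the plane and applying the Mohr–Coulomb strength on the joint:
N' = W cosα = 550·cos52.3° = 336.3 kN/m
Driving force T = W sinα = 550·sin52.3° = 435.2 kN/m
Resisting force R = c·L + N'·tanφ_j = 33·15.1 + 336.3·tan48.0° = 498.3 + 373.5 = 871.8 kN/m
FS = R / T = 871.8 / 435.2 = 2.003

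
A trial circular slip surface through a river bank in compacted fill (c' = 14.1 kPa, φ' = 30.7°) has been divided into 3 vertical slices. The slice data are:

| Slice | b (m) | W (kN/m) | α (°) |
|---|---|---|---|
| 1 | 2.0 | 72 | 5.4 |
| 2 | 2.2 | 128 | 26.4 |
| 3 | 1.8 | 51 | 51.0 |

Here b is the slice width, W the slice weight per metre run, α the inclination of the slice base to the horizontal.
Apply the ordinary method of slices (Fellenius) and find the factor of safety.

FS = 2.25

Ordinary method of slices: FS = Σ[c'·Δl_i + (W_i cosα_i)·tanφ'] / Σ W_i sinα_i, with Δl_i = b_i / cosα_i.
Slice 1: Δl = 2.0/cos5.4° = 2.009 m; N'_1 = 72·cos5.4° = 71.7; c'Δl = 28.33; W sinα = 6.8
Slice 2: Δl = 2.2/cos26.4° = 2.456 m; N'_2 = 128·cos26.4° = 114.7; c'Δl = 34.63; W sinα = 56.9
Slice 3: Δl = 1.8/cos51.0° = 2.860 m; N'_3 = 51·cos51.0° = 32.1; c'Δl = 40.33; W sinα = 39.6
Σc'Δl = 103.3 kN/m; ΣN' = 218.4 kN/m; ΣW sinα = 103.3 kN/m
Resisting = 103.3 + 218.4·tan30.7° = 103.3 + 129.7 = 233.0 kN/m
FS = 233.0 / 103.3 = 2.255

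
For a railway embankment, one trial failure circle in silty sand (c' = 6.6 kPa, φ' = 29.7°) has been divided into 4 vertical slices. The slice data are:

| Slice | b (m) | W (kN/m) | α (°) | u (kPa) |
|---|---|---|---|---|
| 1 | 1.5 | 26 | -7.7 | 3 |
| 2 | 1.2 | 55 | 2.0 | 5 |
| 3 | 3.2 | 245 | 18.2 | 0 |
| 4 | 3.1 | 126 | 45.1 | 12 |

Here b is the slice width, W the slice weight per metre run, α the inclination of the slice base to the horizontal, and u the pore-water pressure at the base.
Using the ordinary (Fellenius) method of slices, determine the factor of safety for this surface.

FS = 1.60

Ordinary method of slices: FS = Σ[c'·Δl_i + (W_i cosα_i − u_i·Δl_i)·tanφ'] / Σ W_i sinα_i, with Δl_i = b_i / cosα_i.
Slice 1: Δl = 1.5/cos(-7.7°) = 1.514 m; N'_1 = 26·cos(-7.7°) − 3·1.514 = 21.2; c'Δl = 9.99; W sinα = -3.5
Slice 2: Δl = 1.2/cos2.0° = 1.201 m; N'_2 = 55·cos2.0° − 5·1.201 = 49.0; c'Δl = 7.92; W sinα = 1.9
Slice 3: Δl = 3.2/cos18.2° = 3.369 m; N'_3 = 245·cos18.2° − 0·3.369 = 232.7; c'Δl = 22.23; W sinα = 76.5
Slice 4: Δl = 3.1/cos45.1° = 4.392 m; N'_4 = 126·cos45.1° − 12·4.392 = 36.2; c'Δl = 28.99; W sinα = 89.3
Σc'Δl = 69.1 kN/m; ΣN' = 339.2 kN/m; ΣW sinα = 164.2 kN/m
Resisting = 69.1 + 339.2·tan29.7° = 69.1 + 193.5 = 262.6 kN/m
FS = 262.6 / 164.2 = 1.599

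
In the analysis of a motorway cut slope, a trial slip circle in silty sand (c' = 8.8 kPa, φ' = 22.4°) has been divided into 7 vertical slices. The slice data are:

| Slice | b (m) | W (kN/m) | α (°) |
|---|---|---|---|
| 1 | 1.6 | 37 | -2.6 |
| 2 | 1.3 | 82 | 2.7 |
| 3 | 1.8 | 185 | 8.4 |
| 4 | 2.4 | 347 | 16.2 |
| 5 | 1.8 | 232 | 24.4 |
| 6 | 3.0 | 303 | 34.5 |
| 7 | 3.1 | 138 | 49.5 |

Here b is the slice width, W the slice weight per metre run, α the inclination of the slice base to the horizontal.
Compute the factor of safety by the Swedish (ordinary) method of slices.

FS = 1.29

Ordinary method of slices: FS = Σ[c'·Δl_i + (W_i cosα_i)·tanφ'] / Σ W_i sinα_i, with Δl_i = b_i / cosα_i.
Slice 1: Δl = 1.6/cos(-2.6°) = 1.602 m; N'_1 = 37·cos(-2.6°) = 37.0; c'Δl = 14.09; W sinα = -1.7
Slice 2: Δl = 1.3/cos2.7° = 1.301 m; N'_2 = 82·cos2.7° = 81.9; c'Δl = 11.45; W sinα = 3.9
Slice 3: Δl = 1.8/cos8.4° = 1.820 m; N'_3 = 185·cos8.4° = 183.0; c'Δl = 16.01; W sinα = 27.0
Slice 4: Δl = 2.4/cos16.2° = 2.499 m; N'_4 = 347·cos16.2° = 333.2; c'Δl = 21.99; W sinα = 96.8
Slice 5: Δl = 1.8/cos24.4° = 1.977 m; N'_5 = 232·cos24.4° = 211.3; c'Δl = 17.39; W sinα = 95.8
Slice 6: Δl = 3.0/cos34.5° = 3.640 m; N'_6 = 303·cos34.5° = 249.7; c'Δl = 32.03; W sinα = 171.6
Slice 7: Δl = 3.1/cos49.5° = 4.773 m; N'_7 = 138·cos49.5° = 89.6; c'Δl = 42.00; W sinα = 104.9
Σc'Δl = 155.0 kN/m; ΣN' = 1185.7 kN/m; ΣW sinα = 498.4 kN/m
Resisting = 155.0 + 1185.7·tan22.4° = 155.0 + 488.7 = 643.7 kN/m
FS = 643.7 / 498.4 = 1.291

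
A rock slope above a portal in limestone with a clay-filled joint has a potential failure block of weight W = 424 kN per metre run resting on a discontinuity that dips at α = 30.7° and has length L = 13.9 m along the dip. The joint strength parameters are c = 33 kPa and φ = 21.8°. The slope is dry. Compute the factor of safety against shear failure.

Resolving the block weight along and normal to the plane and applying the Mohr–Coulomb strength on the joint:
N' = W cosα = 424·cos30.7° = 364.6 kN/m
Driving force T = W sinα = 424·sin30.7° = 216.5 kN/m
Resisting force R = c·L + N'·tanφ = 33·13.9 + 364.6·tan21.8° = 458.7 + 145.8 = 604.5 kN/m
FS = R / T = 604.5 / 216.5 = 2.793

FS = 2.79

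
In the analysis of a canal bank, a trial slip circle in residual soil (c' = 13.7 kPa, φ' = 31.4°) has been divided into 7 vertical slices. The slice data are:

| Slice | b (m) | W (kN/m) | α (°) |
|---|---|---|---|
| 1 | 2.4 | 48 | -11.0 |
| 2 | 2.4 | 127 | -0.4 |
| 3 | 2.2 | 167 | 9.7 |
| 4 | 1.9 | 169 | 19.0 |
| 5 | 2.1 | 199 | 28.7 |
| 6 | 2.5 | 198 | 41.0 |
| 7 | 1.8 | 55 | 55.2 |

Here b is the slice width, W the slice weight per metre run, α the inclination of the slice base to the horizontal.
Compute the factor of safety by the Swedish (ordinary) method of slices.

Ordinary method of slices: FS = Σ[c'·Δl_i + (W_i cosα_i)·tanφ'] / Σ W_i sinα_i, with Δl_i = b_i / cosα_i.
Slice 1: Δl = 2.4/cos(-11.0°) = 2.445 m; N'_1 = 48·cos(-11.0°) = 47.1; c'Δl = 33.50; W sinα = -9.2
Slice 2: Δl = 2.4/cos(-0.4°) = 2.400 m; N'_2 = 127·cos(-0.4°) = 127.0; c'Δl = 32.88; W sinα = -0.9
Slice 3: Δl = 2.2/cos9.7° = 2.232 m; N'_3 = 167·cos9.7° = 164.6; c'Δl = 30.58; W sinα = 28.1
Slice 4: Δl = 1.9/cos19.0° = 2.009 m; N'_4 = 169·cos19.0° = 159.8; c'Δl = 27.53; W sinα = 55.0
Slice 5: Δl = 2.1/cos28.7° = 2.394 m; N'_5 = 199·cos28.7° = 174.6; c'Δl = 32.80; W sinα = 95.6
Slice 6: Δl = 2.5/cos41.0° = 3.313 m; N'_6 = 198·cos41.0° = 149.4; c'Δl = 45.38; W sinα = 129.9
Slice 7: Δl = 1.8/cos55.2° = 3.154 m; N'_7 = 55·cos55.2° = 31.4; c'Δl = 43.21; W sinα = 45.2
Σc'Δl = 245.9 kN/m; ΣN' = 853.9 kN/m; ΣW sinα = 343.7 kN/m
Resisting = 245.9 + 853.9·tan31.4° = 245.9 + 521.2 = 767.1 kN/m
FS = 767.1 / 343.7 = 2.232

FS = 2.23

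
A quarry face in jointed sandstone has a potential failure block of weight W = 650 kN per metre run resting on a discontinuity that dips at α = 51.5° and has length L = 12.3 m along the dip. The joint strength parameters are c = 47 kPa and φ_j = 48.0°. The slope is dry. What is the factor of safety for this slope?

FS = 2.02

Resolving the block weight along and normal to the plane and applying the Mohr–Coulomb strength on the joint:
N' = W cosα = 650·cos51.5° = 404.6 kN/m
Driving force T = W sinα = 650·sin51.5° = 508.7 kN/m
Resisting force R = c·L + N'·tanφ_j = 47·12.3 + 404.6·tan48.0° = 578.1 + 449.4 = 1027.5 kN/m
FS = R / T = 1027.5 / 508.7 = 2.020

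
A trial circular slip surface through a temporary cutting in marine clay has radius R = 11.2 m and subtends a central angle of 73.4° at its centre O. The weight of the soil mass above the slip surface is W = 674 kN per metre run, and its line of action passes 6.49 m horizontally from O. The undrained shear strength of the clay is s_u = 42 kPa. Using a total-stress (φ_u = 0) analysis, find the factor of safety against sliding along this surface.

FS = 1.54

Taking moments about the centre O, the resisting moment is provided by the undrained shear strength acting along the arc:
Arc length L_a = R·θ = 11.2·(73.4°·π/180) = 11.2·1.2811 = 14.35 m
M_R = s_u·L_a·R = 42·14.35·11.2 = 6749.3 kN·m/m
M_D = W·d = 674·6.49 = 4374.3 kN·m/m
FS = M_R / M_D = 6749.3 / 4374.3 = 1.543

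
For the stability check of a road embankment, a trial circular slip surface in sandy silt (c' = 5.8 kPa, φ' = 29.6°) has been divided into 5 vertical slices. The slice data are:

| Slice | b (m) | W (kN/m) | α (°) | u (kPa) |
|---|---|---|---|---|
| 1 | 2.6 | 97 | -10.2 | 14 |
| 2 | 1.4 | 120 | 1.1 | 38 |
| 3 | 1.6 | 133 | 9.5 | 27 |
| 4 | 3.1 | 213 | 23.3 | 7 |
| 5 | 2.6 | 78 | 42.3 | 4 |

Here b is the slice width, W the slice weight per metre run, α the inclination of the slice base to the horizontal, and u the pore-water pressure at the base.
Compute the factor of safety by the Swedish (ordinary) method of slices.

FS = 2.20

Ordinary method of slices: FS = Σ[c'·Δl_i + (W_i cosα_i − u_i·Δl_i)·tanφ'] / Σ W_i sinα_i, with Δl_i = b_i / cosα_i.
Slice 1: Δl = 2.6/cos(-10.2°) = 2.642 m; N'_1 = 97·cos(-10.2°) − 14·2.642 = 58.5; c'Δl = 15.32; W sinα = -17.2
Slice 2: Δl = 1.4/cos1.1° = 1.400 m; N'_2 = 120·cos1.1° − 38·1.400 = 66.8; c'Δl = 8.12; W sinα = 2.3
Slice 3: Δl = 1.6/cos9.5° = 1.622 m; N'_3 = 133·cos9.5° − 27·1.622 = 87.4; c'Δl = 9.41; W sinα = 22.0
Slice 4: Δl = 3.1/cos23.3° = 3.375 m; N'_4 = 213·cos23.3° − 7·3.375 = 172.0; c'Δl = 19.58; W sinα = 84.3
Slice 5: Δl = 2.6/cos42.3° = 3.515 m; N'_5 = 78·cos42.3° − 4·3.515 = 43.6; c'Δl = 20.39; W sinα = 52.5
Σc'Δl = 72.8 kN/m; ΣN' = 428.3 kN/m; ΣW sinα = 143.8 kN/m
Resisting = 72.8 + 428.3·tan29.6° = 72.8 + 243.3 = 316.1 kN/m
FS = 316.1 / 143.8 = 2.198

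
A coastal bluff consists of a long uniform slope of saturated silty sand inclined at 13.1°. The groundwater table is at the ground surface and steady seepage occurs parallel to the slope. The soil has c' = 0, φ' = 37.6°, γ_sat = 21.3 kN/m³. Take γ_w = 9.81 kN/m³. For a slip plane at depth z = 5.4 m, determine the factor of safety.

With seepage parallel to the slope and the water table at the surface, the effective normal stress on the slip plane uses the buoyant unit weight γ' = γ_sat − γ_w while the driving shear stress uses γ_sat:
FS = [c' + γ' z cos²β tanφ'] / [γ_sat z sinβ cosβ]
(For c' = 0 this reduces to FS = (γ'/γ_sat)·tanφ'/tanβ.)
γ' = 21.3 − 9.81 = 11.49 kN/m³
Numerator = 0.0 + 11.49·5.4·cos²13.1°·tan37.6° = 0.0 + 11.49·5.4·0.9486·0.7701 = 45.327 kPa
Denominator = 21.3·5.4·sin13.1°·cos13.1° = 21.3·5.4·0.2267·0.9740 = 25.391 kPa
FS = 45.327 / 25.391 = 1.785

FS = 1.79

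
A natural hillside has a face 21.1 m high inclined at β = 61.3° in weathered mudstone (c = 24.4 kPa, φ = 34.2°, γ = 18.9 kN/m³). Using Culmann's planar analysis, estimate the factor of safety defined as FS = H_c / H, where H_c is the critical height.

FS = 1.62

H_c = (4c/γ) · sinβ cosφ / [1 − cos(β − φ)]
    = (4·24.4/18.9) · sin61.3°·cos34.2° / [1 − cos27.1°]
    = 5.164 · 0.7255 / 0.1098 = 34.12 m
FS = H_c / H = 34.12 / 21.1 = 1.617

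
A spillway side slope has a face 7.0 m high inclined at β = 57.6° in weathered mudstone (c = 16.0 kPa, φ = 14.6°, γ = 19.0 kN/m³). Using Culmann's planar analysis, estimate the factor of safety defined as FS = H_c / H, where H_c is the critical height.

FS = 1.46

H_c = (4c/γ) · sinβ cosφ / [1 − cos(β − φ)]
    = (4·16.0/19.0) · sin57.6°·cos14.6° / [1 − cos43.0°]
    = 3.368 · 0.8171 / 0.2686 = 10.24 m
FS = H_c / H = 10.24 / 7.0 = 1.464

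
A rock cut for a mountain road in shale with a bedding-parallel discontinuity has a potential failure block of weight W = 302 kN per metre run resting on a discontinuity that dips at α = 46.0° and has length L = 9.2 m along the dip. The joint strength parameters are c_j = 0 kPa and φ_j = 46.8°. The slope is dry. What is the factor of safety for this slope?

FS = 1.03

Resolving the block weight along and normal to the plane and applying the Mohr–Coulomb strength on the joint:
N' = W cosα = 302·cos46.0° = 209.8 kN/m
Driving force T = W sinα = 302·sin46.0° = 217.2 kN/m
Resisting force R = c_j·L + N'·tanφ_j = 0·9.2 + 209.8·tan46.8° = 0.0 + 223.4 = 223.4 kN/m
FS = R / T = 223.4 / 217.2 = 1.028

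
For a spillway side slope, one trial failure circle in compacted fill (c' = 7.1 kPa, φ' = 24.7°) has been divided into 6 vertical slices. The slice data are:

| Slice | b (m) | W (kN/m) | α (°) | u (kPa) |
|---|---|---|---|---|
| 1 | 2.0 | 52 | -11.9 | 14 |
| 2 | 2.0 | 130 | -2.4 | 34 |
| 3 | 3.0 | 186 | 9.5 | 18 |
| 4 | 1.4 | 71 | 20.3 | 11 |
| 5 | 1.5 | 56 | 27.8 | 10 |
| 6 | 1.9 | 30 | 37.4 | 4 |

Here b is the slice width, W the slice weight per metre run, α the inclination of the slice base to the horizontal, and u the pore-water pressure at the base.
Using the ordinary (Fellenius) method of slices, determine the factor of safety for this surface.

FS = 2.78

Ordinary method of slices: FS = Σ[c'·Δl_i + (W_i cosα_i − u_i·Δl_i)·tanφ'] / Σ W_i sinα_i, with Δl_i = b_i / cosα_i.
Slice 1: Δl = 2.0/cos(-11.9°) = 2.044 m; N'_1 = 52·cos(-11.9°) − 14·2.044 = 22.3; c'Δl = 14.51; W sinα = -10.7
Slice 2: Δl = 2.0/cos(-2.4°) = 2.002 m; N'_2 = 130·cos(-2.4°) − 34·2.002 = 61.8; c'Δl = 14.21; W sinα = -5.4
Slice 3: Δl = 3.0/cos9.5° = 3.042 m; N'_3 = 186·cos9.5° − 18·3.042 = 128.7; c'Δl = 21.60; W sinα = 30.7
Slice 4: Δl = 1.4/cos20.3° = 1.493 m; N'_4 = 71·cos20.3° − 11·1.493 = 50.2; c'Δl = 10.60; W sinα = 24.6
Slice 5: Δl = 1.5/cos27.8° = 1.696 m; N'_5 = 56·cos27.8° − 10·1.696 = 32.6; c'Δl = 12.04; W sinα = 26.1
Slice 6: Δl = 1.9/cos37.4° = 2.392 m; N'_6 = 30·cos37.4° − 4·2.392 = 14.3; c'Δl = 16.98; W sinα = 18.2
Σc'Δl = 89.9 kN/m; ΣN' = 309.8 kN/m; ΣW sinα = 83.5 kN/m
Resisting = 89.9 + 309.8·tan24.7° = 89.9 + 142.5 = 232.4 kN/m
FS = 232.4 / 83.5 = 2.784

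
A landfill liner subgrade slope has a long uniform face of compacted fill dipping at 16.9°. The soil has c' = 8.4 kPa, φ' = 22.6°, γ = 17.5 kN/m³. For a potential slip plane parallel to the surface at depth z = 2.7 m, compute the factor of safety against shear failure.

FS = 2.01

For an infinite slope with a slip plane parallel to the surface (no pore pressure): FS = [c' + γz cos²β tanφ'] / [γz sinβ cosβ].
γz = 17.5·2.7 = 47.25 kN/m²
Numerator = 8.4 + 47.25·cos²16.9°·tan22.6° = 8.4 + 47.25·0.9155·0.4163 = 26.406 kPa
Denominator = 47.25·sin16.9°·cos16.9° = 47.25·0.2907·0.9568 = 13.142 kPa
FS = 26.406 / 13.142 = 2.009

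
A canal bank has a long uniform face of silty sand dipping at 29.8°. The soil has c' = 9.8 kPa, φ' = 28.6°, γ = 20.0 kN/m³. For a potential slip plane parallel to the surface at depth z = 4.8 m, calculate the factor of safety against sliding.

For an infinite slope with a slip plane parallel to the surface (no pore pressure): FS = [c' + γz cos²β tanφ'] / [γz sinβ cosβ].
γz = 20.0·4.8 = 96.00 kN/m²
Numerator = 9.8 + 96.00·cos²29.8°·tan28.6° = 9.8 + 96.00·0.7530·0.5452 = 49.214 kPa
Denominator = 96.00·sin29.8°·cos29.8° = 96.00·0.4970·0.8678 = 41.401 kPa
FS = 49.214 / 41.401 = 1.189

FS = 1.19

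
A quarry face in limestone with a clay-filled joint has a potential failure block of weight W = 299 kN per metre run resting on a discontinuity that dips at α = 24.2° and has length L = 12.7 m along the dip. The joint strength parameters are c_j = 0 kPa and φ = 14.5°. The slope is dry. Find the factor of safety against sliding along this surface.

FS = 0.58

Resolving the block weight along and normal to the plane and applying the Mohr–Coulomb strength on the joint:
N' = W cosα = 299·cos24.2° = 272.7 kN/m
Driving force T = W sinα = 299·sin24.2° = 122.6 kN/m
Resisting force R = c_j·L + N'·tanφ = 0·12.7 + 272.7·tan14.5° = 0.0 + 70.5 = 70.5 kN/m
FS = R / T = 70.5 / 122.6 = 0.575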